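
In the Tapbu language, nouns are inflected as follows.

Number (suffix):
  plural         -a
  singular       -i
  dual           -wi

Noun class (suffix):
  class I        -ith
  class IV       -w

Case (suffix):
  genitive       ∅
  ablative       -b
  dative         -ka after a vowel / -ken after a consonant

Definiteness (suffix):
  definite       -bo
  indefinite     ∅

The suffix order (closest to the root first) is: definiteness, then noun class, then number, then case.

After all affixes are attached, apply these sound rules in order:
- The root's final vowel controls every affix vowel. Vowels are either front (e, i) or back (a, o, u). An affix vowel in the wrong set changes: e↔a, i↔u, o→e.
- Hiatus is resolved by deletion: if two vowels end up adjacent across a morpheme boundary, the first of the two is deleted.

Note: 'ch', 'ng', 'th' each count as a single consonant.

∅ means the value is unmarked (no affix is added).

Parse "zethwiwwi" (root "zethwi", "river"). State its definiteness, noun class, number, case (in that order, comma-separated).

Segment: zethwi-w-wi.
definiteness: ∅ → indefinite.
noun class: -w → class IV.
number: -wi → dual.
case: ∅ → genitive.

indefinite, class IV, dual, genitive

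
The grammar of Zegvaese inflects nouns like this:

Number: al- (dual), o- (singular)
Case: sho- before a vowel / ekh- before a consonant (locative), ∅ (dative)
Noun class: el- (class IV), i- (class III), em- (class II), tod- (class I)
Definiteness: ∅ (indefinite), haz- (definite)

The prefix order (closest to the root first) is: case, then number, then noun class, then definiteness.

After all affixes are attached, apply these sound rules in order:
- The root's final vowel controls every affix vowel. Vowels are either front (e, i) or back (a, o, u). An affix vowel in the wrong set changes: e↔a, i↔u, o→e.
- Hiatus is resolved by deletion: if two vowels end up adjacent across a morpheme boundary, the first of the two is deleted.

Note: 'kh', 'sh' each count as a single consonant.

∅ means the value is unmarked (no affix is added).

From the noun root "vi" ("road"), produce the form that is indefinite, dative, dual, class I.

case = dative: zero marking, form stays vi.
Attach number dual al- → alvi.
Attach noun class class I tod- → todalvi.
definiteness = indefinite: zero marking, form stays todalvi.
Apply vowel harmony: todalvi → tedelvi.
Vowel deletion: no change.

tedelvi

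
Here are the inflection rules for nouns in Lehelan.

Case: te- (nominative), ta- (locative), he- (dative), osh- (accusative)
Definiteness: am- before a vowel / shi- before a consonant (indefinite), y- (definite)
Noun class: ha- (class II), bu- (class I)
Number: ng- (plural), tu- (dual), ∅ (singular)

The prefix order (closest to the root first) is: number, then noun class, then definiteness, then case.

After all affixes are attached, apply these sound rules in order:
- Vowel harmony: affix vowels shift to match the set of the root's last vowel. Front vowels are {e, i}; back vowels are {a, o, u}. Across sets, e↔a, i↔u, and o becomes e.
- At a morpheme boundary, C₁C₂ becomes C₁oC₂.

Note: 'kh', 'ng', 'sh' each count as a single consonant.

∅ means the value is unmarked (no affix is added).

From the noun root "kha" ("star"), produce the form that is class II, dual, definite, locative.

Attach number dual tu- → tukha.
Attach noun class class II ha- → hatukha.
Attach definiteness definite y- → yhatukha.
Attach case locative ta- → tayhatukha.
Vowel harmony: no change.
Apply epenthesis: tayhatukha → tayohatukha.

tayohatukha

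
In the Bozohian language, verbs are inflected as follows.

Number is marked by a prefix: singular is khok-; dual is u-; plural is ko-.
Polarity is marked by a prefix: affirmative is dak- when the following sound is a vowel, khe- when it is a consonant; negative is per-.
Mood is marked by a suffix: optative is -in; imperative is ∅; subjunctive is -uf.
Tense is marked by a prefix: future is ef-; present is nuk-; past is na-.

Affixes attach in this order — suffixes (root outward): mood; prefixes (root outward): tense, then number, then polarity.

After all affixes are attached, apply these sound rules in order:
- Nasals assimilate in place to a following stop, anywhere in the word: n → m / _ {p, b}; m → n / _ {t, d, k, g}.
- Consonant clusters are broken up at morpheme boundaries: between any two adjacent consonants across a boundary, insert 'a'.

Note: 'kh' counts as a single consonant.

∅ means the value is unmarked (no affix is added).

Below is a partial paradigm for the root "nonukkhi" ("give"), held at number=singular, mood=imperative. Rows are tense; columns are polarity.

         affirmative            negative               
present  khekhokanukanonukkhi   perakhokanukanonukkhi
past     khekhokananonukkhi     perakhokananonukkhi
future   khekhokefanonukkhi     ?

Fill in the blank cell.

Attach tense future ef- → efnonukkhi.
Attach number singular khok- → khokefnonukkhi.
mood = imperative: zero marking, form stays khokefnonukkhi.
Attach polarity negative per- → perkhokefnonukkhi.
Nasal assimilation: no change.
Apply epenthesis: perkhokefnonukkhi → perakhokefanonukkhi.

perakhokefanonukkhi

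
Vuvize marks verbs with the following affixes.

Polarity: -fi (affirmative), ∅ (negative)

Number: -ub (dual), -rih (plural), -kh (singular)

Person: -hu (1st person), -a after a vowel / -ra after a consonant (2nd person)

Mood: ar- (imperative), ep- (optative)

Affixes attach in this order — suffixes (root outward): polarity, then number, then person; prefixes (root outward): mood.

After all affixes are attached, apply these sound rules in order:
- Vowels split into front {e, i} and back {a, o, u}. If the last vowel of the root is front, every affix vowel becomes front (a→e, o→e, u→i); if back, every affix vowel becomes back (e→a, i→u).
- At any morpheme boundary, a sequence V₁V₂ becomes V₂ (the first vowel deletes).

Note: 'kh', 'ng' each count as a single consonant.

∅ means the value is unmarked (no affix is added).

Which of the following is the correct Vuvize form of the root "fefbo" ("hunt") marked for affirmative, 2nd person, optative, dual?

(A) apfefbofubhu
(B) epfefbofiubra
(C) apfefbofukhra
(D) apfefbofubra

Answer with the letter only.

Attach polarity affirmative -fi → fefbofi.
Attach number dual -ub → fefbofiub.
Attach person 2nd person -ra (after consonant 'b') → fefbofiubra.
Attach mood optative ep- → epfefbofiubra.
Apply vowel harmony: epfefbofiubra → apfefbofuubra.
Apply vowel deletion: apfefbofuubra → apfefbofubra.
So the correct form is apfefbofubra, option (D).
(B) epfefbofiubra is wrong: it fails to apply the sound rule(s).
(C) apfefbofukhra is wrong: it uses singular instead of dual for number.
(A) apfefbofubhu is wrong: it uses 1st person instead of 2nd person for person.

D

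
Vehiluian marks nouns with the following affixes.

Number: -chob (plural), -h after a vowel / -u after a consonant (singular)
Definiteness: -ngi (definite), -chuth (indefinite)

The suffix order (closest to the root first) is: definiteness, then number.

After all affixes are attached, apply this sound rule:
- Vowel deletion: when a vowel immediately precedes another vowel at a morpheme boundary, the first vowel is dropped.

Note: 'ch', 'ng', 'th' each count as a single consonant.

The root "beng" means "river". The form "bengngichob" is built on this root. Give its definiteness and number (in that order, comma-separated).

definite, plural

Segment: beng-ngi-chob.
definiteness: -ngi → definite.
number: -chob → plural.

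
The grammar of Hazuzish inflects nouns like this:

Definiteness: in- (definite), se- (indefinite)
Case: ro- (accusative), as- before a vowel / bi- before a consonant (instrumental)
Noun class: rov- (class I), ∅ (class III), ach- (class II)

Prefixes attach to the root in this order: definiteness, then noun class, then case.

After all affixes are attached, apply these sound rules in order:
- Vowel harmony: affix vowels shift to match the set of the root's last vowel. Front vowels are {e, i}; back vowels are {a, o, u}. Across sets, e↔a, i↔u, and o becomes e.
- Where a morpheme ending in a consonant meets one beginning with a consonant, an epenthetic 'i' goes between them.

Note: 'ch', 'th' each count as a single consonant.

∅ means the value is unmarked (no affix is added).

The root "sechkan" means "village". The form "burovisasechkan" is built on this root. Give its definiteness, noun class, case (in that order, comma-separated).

Segment: bi-rov-se-sechkan.
definiteness: se- → indefinite.
noun class: rov- → class I.
case: as/bi- → instrumental.

indefinite, class I, instrumental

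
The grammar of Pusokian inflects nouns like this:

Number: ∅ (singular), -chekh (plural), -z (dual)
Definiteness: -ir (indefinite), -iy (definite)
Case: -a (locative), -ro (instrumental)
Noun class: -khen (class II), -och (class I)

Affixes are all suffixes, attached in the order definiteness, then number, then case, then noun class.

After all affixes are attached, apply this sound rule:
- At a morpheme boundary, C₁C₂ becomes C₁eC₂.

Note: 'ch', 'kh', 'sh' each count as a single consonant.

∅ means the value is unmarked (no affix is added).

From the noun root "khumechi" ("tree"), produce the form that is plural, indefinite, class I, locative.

Attach definiteness indefinite -ir → khumechiir.
Attach number plural -chekh → khumechiirchekh.
Attach case locative -a → khumechiirchekha.
Attach noun class class I -och → khumechiirchekhaoch.
Apply epenthesis: khumechiirchekhaoch → khumechiirechekhaoch.

khumechiirechekhaoch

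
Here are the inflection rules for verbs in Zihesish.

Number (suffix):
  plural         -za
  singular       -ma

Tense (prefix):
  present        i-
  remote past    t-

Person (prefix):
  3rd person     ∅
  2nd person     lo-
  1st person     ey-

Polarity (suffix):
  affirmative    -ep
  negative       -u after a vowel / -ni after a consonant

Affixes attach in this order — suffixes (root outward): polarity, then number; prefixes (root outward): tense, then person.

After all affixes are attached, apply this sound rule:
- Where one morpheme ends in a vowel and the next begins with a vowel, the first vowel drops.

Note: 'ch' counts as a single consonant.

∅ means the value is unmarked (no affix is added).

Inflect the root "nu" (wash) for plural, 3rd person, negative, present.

inuza

Attach polarity negative -u (after vowel 'u') → nuu.
Attach tense present i- → inuu.
person = 3rd person: zero marking, form stays inuu.
Attach number plural -za → inuuza.
Apply vowel deletion: inuuza → inuza.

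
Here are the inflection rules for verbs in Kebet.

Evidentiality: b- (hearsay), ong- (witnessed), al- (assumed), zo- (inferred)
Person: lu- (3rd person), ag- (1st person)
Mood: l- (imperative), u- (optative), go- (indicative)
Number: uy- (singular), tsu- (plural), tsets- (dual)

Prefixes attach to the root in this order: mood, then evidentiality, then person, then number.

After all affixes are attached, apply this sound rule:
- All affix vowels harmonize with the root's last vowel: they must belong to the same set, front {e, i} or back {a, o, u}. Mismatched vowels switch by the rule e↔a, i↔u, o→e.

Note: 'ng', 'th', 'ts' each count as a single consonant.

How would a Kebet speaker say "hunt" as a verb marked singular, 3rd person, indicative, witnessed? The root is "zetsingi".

iylienggezetsingi

Attach mood indicative go- → gozetsingi.
Attach evidentiality witnessed ong- → onggozetsingi.
Attach person 3rd person lu- → luonggozetsingi.
Attach number singular uy- → uyluonggozetsingi.
Apply vowel harmony: uyluonggozetsingi → iylienggezetsingi.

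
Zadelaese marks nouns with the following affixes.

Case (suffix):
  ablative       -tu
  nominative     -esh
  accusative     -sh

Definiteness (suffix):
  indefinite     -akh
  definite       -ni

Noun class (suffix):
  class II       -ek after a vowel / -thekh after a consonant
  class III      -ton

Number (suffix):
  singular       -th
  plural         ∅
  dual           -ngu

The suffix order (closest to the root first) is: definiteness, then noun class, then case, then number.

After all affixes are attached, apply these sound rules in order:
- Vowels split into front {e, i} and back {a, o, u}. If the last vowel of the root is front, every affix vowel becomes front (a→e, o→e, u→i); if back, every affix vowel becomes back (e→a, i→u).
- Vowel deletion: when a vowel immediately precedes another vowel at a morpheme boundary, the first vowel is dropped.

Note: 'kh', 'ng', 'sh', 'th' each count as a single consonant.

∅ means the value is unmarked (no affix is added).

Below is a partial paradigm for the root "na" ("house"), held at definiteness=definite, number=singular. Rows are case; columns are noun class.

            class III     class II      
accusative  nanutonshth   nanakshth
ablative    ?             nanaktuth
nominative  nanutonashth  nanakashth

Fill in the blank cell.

Attach definiteness definite -ni → nani.
Attach noun class class III -ton → naniton.
Attach case ablative -tu → nanitontu.
Attach number singular -th → nanitontuth.
Apply vowel harmony: nanitontuth → nanutontuth.
Vowel deletion: no change.

nanutontuth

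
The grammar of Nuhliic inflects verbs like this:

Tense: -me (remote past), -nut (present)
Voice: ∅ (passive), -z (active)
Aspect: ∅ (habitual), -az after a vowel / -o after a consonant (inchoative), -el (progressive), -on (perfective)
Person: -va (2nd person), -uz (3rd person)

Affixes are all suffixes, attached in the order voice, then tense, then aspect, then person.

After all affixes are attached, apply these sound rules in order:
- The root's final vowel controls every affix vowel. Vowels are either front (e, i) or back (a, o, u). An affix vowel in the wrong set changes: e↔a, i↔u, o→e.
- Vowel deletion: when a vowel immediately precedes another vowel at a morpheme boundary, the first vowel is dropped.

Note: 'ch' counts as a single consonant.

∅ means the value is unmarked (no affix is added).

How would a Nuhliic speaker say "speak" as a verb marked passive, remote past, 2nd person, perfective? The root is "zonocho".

zonochomonva

voice = passive: zero marking, form stays zonocho.
Attach tense remote past -me → zonochome.
Attach aspect perfective -on → zonochomeon.
Attach person 2nd person -va → zonochomeonva.
Apply vowel harmony: zonochomeonva → zonochomaonva.
Apply vowel deletion: zonochomaonva → zonochomonva.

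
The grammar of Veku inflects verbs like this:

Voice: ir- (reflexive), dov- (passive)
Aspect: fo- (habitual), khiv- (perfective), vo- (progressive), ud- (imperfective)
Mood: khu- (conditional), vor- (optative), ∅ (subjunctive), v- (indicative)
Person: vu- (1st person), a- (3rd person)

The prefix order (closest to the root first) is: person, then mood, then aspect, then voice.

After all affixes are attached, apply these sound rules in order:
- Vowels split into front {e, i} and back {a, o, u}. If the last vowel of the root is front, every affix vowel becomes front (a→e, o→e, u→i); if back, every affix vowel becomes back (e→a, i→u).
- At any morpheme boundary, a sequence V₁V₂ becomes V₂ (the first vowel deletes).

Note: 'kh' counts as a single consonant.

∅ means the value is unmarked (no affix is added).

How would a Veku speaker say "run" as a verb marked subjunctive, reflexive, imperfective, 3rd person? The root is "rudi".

Attach person 3rd person a- → arudi.
mood = subjunctive: zero marking, form stays arudi.
Attach aspect imperfective ud- → udarudi.
Attach voice reflexive ir- → irudarudi.
Apply vowel harmony: irudarudi → iriderudi.
Vowel deletion: no change.

iriderudi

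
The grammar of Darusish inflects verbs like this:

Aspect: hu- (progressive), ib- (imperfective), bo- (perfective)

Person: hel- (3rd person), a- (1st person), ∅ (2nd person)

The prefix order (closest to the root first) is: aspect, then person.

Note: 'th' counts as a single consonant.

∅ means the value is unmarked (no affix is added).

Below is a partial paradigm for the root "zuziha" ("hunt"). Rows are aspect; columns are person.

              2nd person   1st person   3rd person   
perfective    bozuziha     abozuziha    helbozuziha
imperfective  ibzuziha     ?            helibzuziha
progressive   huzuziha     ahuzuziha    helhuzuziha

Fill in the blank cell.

aibzuziha

Attach aspect imperfective ib- → ibzuziha.
Attach person 1st person a- → aibzuziha.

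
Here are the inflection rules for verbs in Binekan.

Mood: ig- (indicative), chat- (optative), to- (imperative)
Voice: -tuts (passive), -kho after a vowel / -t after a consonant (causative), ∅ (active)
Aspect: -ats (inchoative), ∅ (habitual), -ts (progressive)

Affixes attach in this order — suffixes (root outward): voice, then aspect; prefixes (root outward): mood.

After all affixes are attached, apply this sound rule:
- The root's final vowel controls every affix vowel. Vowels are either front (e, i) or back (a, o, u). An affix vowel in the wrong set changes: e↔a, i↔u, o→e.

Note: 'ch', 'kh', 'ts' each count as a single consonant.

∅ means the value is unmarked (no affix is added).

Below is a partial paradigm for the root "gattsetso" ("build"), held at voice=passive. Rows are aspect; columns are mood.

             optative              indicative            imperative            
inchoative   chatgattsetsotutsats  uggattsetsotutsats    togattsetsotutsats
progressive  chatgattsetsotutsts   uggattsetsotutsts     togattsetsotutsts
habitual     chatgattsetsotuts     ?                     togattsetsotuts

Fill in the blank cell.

uggattsetsotuts

Attach voice passive -tuts → gattsetsotuts.
Attach mood indicative ig- → iggattsetsotuts.
aspect = habitual: zero marking, form stays iggattsetsotuts.
Apply vowel harmony: iggattsetsotuts → uggattsetsotuts.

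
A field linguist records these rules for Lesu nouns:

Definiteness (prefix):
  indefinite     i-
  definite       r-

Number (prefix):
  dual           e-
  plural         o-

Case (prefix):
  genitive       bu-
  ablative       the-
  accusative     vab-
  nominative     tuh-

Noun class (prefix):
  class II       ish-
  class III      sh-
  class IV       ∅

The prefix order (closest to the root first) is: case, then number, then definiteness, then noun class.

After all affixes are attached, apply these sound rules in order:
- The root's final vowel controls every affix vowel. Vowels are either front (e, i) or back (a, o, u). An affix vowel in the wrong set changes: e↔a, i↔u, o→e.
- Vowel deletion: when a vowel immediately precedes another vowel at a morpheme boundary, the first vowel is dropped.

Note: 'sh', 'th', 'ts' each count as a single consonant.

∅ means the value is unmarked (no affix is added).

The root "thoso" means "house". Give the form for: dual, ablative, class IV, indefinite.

Attach case ablative the- → thethoso.
Attach number dual e- → ethethoso.
Attach definiteness indefinite i- → iethethoso.
noun class = class IV: zero marking, form stays iethethoso.
Apply vowel harmony: iethethoso → uathathoso.
Apply vowel deletion: uathathoso → athathoso.

athathoso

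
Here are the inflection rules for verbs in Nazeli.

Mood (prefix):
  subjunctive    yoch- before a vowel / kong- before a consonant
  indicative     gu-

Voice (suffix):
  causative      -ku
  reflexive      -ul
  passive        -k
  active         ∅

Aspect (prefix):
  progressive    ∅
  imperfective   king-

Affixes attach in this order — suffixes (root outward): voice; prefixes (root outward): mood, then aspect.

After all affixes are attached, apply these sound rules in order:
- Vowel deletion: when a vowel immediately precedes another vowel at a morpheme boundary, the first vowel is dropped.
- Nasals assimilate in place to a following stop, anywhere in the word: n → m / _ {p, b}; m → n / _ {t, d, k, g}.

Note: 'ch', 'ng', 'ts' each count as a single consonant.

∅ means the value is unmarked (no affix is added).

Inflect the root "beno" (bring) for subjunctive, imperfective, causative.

kingkongbenoku

Attach mood subjunctive kong- (before consonant 'b') → kongbeno.
Attach voice causative -ku → kongbenoku.
Attach aspect imperfective king- → kingkongbenoku.
Vowel deletion: no change.
Nasal assimilation: no change.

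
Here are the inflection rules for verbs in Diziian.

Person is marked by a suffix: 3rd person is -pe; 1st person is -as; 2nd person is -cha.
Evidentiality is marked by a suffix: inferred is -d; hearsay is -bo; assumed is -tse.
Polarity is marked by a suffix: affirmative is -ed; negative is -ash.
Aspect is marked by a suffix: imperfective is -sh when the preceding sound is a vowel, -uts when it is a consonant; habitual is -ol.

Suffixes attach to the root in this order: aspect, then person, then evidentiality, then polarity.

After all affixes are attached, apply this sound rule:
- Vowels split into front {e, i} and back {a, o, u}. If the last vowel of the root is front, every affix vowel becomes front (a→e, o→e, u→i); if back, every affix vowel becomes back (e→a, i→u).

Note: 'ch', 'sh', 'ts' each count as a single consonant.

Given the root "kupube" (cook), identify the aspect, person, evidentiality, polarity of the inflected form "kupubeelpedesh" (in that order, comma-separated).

Segment: kupube-ol-pe-d-ash.
aspect: -ol → habitual.
person: -pe → 3rd person.
evidentiality: -d → inferred.
polarity: -ash → negative.

habitual, 3rd person, inferred, negative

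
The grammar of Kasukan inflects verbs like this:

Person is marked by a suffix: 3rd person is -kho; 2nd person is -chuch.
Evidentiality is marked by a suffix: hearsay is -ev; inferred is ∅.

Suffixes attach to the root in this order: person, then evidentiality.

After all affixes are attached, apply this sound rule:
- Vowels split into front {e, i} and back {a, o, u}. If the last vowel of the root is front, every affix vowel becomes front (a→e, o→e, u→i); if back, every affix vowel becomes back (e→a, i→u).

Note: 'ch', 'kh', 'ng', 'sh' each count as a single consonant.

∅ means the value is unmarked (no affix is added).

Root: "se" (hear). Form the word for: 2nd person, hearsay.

Attach person 2nd person -chuch → sechuch.
Attach evidentiality hearsay -ev → sechuchev.
Apply vowel harmony: sechuchev → sechichev.

sechichev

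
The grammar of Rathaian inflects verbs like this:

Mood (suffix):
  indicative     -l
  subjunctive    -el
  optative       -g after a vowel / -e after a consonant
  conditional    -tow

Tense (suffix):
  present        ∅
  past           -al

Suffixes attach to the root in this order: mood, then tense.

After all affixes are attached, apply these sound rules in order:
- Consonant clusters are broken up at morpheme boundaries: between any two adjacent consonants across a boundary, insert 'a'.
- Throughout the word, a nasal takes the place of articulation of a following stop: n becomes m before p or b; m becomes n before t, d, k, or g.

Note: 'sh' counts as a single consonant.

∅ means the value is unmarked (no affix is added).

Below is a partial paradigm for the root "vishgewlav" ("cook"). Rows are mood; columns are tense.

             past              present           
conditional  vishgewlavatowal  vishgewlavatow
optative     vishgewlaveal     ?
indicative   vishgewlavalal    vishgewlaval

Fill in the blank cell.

vishgewlave

Attach mood optative -e (after consonant 'v') → vishgewlave.
tense = present: zero marking, form stays vishgewlave.
Epenthesis: no change.
Nasal assimilation: no change.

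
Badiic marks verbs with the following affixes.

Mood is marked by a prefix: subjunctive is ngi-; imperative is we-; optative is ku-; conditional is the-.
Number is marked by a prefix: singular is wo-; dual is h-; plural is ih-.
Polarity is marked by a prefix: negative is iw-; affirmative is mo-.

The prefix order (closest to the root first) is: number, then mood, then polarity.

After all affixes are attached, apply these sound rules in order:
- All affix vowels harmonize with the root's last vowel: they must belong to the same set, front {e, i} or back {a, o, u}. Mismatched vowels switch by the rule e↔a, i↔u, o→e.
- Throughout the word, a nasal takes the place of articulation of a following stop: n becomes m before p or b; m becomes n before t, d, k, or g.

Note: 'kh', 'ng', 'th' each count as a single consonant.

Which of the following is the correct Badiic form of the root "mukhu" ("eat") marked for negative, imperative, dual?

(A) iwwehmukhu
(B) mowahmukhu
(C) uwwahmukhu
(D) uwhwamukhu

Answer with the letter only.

C

Attach number dual h- → hmukhu.
Attach mood imperative we- → wehmukhu.
Attach polarity negative iw- → iwwehmukhu.
Apply vowel harmony: iwwehmukhu → uwwahmukhu.
Nasal assimilation: no change.
So the correct form is uwwahmukhu, option (C).
(D) uwhwamukhu is wrong: it has the affixes in the wrong order.
(B) mowahmukhu is wrong: it uses affirmative instead of negative for polarity.
(A) iwwehmukhu is wrong: it fails to apply the sound rule(s).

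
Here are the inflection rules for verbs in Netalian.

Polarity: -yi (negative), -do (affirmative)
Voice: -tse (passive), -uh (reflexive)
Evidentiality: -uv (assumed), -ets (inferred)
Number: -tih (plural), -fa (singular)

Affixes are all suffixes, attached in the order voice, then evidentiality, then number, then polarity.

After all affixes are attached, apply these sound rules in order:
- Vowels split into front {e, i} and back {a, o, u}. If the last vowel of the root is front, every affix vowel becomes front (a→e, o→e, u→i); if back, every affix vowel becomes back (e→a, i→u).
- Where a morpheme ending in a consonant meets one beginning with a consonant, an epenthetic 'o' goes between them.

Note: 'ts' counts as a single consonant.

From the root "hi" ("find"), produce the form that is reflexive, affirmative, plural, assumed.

Attach voice reflexive -uh → hiuh.
Attach evidentiality assumed -uv → hiuhuv.
Attach number plural -tih → hiuhuvtih.
Attach polarity affirmative -do → hiuhuvtihdo.
Apply vowel harmony: hiuhuvtihdo → hiihivtihde.
Apply epenthesis: hiihivtihde → hiihivotihode.

hiihivotihode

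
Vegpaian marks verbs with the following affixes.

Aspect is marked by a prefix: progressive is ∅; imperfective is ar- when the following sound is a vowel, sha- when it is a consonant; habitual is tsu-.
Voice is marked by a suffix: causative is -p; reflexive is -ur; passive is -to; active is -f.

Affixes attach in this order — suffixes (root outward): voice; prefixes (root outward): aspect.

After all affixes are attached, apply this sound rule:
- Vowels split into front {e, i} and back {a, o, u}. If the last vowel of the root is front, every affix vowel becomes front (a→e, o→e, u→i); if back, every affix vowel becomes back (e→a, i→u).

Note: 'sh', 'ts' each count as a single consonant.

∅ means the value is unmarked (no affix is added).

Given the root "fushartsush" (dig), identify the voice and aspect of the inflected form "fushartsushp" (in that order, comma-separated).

causative, progressive

Segment: fushartsush-p.
voice: -p → causative.
aspect: ∅ → progressive.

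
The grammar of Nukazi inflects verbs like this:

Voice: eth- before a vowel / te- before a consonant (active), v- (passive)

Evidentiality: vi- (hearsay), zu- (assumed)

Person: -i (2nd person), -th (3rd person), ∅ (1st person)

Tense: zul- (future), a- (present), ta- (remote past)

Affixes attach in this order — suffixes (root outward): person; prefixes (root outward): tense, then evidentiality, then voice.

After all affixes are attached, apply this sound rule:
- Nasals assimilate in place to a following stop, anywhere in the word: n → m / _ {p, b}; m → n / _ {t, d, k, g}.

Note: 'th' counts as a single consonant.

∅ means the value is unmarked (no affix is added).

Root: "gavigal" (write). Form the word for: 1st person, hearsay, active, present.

Attach tense present a- → agavigal.
person = 1st person: zero marking, form stays agavigal.
Attach evidentiality hearsay vi- → viagavigal.
Attach voice active te- (before consonant 'v') → teviagavigal.
Nasal assimilation: no change.

teviagavigal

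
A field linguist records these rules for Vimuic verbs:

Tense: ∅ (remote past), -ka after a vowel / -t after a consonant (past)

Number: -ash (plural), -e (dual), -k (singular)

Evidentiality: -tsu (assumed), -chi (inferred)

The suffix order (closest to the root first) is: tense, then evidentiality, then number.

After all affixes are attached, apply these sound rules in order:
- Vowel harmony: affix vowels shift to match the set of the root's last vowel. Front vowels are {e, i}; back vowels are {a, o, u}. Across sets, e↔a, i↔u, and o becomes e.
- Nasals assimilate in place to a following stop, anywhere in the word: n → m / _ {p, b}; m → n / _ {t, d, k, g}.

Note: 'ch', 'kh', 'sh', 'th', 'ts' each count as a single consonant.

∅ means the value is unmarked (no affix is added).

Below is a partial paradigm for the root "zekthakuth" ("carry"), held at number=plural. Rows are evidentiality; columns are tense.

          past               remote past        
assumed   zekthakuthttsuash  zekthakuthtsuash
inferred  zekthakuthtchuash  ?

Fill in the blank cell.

zekthakuthchuash

tense = remote past: zero marking, form stays zekthakuth.
Attach evidentiality inferred -chi → zekthakuthchi.
Attach number plural -ash → zekthakuthchiash.
Apply vowel harmony: zekthakuthchiash → zekthakuthchuash.
Nasal assimilation: no change.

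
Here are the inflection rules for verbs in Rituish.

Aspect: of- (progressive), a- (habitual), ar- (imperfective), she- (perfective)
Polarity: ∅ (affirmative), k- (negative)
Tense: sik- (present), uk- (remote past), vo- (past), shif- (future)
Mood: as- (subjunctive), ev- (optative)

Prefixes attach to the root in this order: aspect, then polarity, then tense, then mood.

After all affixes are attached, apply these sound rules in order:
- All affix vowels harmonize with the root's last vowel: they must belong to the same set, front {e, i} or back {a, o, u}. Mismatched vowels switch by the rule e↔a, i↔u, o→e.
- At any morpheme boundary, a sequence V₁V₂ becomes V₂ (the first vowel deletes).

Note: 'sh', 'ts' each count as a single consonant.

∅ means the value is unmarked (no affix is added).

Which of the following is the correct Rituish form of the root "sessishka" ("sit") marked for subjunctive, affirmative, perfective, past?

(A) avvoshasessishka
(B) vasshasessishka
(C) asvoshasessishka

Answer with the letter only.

C

Attach aspect perfective she- → shesessishka.
polarity = affirmative: zero marking, form stays shesessishka.
Attach tense past vo- → voshesessishka.
Attach mood subjunctive as- → asvoshesessishka.
Apply vowel harmony: asvoshesessishka → asvoshasessishka.
Vowel deletion: no change.
So the correct form is asvoshasessishka, option (C).
(A) avvoshasessishka is wrong: it uses optative instead of subjunctive for mood.
(B) vasshasessishka is wrong: it has the affixes in the wrong order.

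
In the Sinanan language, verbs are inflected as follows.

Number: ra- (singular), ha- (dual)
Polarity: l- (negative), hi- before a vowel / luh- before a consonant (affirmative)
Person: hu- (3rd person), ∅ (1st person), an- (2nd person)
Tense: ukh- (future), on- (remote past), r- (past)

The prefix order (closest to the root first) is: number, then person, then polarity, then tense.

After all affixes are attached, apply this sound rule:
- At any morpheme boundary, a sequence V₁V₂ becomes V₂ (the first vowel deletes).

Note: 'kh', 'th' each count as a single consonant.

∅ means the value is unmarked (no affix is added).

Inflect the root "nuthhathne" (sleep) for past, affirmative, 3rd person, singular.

Attach number singular ra- → ranuthhathne.
Attach person 3rd person hu- → huranuthhathne.
Attach polarity affirmative luh- (before consonant 'h') → luhhuranuthhathne.
Attach tense past r- → rluhhuranuthhathne.
Vowel deletion: no change.

rluhhuranuthhathne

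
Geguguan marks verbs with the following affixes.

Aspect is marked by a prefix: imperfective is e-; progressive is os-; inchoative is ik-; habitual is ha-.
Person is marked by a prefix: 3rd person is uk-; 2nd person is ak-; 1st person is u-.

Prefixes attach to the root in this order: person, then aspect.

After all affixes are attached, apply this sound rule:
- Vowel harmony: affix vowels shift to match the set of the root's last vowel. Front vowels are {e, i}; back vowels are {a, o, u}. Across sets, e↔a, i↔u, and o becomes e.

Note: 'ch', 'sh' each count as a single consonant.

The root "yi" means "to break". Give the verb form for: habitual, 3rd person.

Attach person 3rd person uk- → ukyi.
Attach aspect habitual ha- → haukyi.
Apply vowel harmony: haukyi → heikyi.

heikyi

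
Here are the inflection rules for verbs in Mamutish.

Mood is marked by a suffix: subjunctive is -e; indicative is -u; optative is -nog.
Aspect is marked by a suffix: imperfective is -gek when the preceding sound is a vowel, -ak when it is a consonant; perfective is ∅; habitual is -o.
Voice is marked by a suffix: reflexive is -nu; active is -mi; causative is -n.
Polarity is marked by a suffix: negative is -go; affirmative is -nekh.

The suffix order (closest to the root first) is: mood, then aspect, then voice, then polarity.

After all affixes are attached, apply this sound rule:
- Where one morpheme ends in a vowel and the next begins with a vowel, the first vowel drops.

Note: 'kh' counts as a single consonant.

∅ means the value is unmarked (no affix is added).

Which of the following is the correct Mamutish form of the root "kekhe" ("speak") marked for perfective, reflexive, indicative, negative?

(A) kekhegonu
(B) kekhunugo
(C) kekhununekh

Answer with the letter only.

B

Attach mood indicative -u → kekheu.
aspect = perfective: zero marking, form stays kekheu.
Attach voice reflexive -nu → kekheunu.
Attach polarity negative -go → kekheunugo.
Apply vowel deletion: kekheunugo → kekhunugo.
So the correct form is kekhunugo, option (B).
(C) kekhununekh is wrong: it uses affirmative instead of negative for polarity.
(A) kekhegonu is wrong: it has the affixes in the wrong order.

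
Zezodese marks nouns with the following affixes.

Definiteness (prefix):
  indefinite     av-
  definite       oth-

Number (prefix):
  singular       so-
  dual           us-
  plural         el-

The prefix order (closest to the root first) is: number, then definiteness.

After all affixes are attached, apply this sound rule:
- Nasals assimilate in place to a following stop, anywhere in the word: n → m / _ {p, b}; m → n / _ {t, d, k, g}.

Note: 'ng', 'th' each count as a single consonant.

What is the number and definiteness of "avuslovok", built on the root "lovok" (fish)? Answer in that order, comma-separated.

dual, indefinite

Segment: av-us-lovok.
number: us- → dual.
definiteness: av- → indefinite.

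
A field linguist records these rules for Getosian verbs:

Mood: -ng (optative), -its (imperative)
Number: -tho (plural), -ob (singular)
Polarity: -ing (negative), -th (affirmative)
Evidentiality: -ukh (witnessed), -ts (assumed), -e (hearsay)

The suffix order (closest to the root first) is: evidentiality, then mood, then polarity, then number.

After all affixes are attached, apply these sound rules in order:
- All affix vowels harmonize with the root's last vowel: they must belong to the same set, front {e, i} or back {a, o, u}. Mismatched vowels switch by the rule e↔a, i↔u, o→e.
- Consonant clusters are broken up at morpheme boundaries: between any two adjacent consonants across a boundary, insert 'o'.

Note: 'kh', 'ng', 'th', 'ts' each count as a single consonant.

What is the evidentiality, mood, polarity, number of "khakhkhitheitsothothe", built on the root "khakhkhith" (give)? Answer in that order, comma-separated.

Segment: khakhkhith-e-its-th-tho.
evidentiality: -e → hearsay.
mood: -its → imperative.
polarity: -th → affirmative.
number: -tho → plural.

hearsay, imperative, affirmative, plural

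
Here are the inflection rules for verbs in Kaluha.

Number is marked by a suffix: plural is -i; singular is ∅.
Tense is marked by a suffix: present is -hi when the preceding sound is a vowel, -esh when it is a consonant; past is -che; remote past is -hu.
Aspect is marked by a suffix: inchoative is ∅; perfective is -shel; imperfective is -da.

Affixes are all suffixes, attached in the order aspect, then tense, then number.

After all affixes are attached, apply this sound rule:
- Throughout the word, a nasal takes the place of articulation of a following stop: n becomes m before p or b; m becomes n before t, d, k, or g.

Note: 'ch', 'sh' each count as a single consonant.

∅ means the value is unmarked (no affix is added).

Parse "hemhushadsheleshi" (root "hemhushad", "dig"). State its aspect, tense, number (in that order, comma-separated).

perfective, present, plural

Segment: hemhushad-shel-esh-i.
aspect: -shel → perfective.
tense: -hi/esh → present.
number: -i → plural.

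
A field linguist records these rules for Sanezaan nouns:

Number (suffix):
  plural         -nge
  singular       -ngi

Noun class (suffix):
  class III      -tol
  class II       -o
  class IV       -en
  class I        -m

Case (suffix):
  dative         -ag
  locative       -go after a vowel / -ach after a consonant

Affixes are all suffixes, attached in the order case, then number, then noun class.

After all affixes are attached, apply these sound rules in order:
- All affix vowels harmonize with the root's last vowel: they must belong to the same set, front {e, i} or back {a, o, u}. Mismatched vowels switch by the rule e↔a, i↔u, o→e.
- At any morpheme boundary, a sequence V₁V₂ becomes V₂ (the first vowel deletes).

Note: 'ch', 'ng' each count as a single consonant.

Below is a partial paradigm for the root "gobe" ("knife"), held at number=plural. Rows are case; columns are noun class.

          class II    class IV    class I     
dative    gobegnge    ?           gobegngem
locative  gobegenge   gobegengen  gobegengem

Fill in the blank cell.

Attach case dative -ag → gobeag.
Attach number plural -nge → gobeagnge.
Attach noun class class IV -en → gobeagngeen.
Apply vowel harmony: gobeagngeen → gobeegngeen.
Apply vowel deletion: gobeegngeen → gobegngen.

gobegngen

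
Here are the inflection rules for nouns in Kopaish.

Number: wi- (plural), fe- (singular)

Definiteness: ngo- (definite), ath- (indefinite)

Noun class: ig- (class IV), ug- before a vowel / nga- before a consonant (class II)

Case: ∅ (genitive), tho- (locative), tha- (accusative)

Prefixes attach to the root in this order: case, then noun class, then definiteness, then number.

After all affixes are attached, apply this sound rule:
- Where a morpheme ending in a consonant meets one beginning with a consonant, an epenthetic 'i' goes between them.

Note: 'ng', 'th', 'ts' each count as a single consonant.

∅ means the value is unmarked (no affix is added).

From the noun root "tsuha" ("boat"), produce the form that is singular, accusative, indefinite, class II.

feathingathatsuha

Attach case accusative tha- → thatsuha.
Attach noun class class II nga- (before consonant 'th') → ngathatsuha.
Attach definiteness indefinite ath- → athngathatsuha.
Attach number singular fe- → feathngathatsuha.
Apply epenthesis: feathngathatsuha → feathingathatsuha.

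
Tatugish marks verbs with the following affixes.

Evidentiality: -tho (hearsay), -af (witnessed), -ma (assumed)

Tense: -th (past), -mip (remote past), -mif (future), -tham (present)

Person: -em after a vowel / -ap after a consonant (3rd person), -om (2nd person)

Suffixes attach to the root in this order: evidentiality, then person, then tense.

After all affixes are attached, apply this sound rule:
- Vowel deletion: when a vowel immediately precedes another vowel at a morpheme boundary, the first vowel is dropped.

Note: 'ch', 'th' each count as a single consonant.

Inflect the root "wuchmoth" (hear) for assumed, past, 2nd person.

Attach evidentiality assumed -ma → wuchmothma.
Attach person 2nd person -om → wuchmothmaom.
Attach tense past -th → wuchmothmaomth.
Apply vowel deletion: wuchmothmaomth → wuchmothmomth.

wuchmothmomth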